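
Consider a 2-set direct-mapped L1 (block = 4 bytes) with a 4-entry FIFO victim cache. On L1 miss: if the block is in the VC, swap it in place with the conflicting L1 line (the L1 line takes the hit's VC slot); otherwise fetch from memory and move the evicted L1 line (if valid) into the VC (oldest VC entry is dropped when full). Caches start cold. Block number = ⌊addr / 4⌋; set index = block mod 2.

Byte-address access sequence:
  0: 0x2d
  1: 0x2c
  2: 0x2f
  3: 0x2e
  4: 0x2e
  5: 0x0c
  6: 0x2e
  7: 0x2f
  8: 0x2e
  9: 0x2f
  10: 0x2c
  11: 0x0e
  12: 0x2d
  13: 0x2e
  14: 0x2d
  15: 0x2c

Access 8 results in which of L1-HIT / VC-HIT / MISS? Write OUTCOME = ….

0: 0x2d (blk 11, set 1) → MISS  vc=[]
1: 0x2c (blk 11, set 1) → L1-HIT  vc=[]
2: 0x2f (blk 11, set 1) → L1-HIT  vc=[]
3: 0x2e (blk 11, set 1) → L1-HIT  vc=[]
4: 0x2e (blk 11, set 1) → L1-HIT  vc=[]
5: 0xc (blk 3, set 1) → MISS  vc=[11]
6: 0x2e (blk 11, set 1) → VC-HIT  vc=[3]
7: 0x2f (blk 11, set 1) → L1-HIT  vc=[3]
8: 0x2e (blk 11, set 1) → L1-HIT  vc=[3]
9: 0x2f (blk 11, set 1) → L1-HIT  vc=[3]
10: 0x2c (blk 11, set 1) → L1-HIT  vc=[3]
11: 0xe (blk 3, set 1) → VC-HIT  vc=[11]
12: 0x2d (blk 11, set 1) → VC-HIT  vc=[3]
13: 0x2e (blk 11, set 1) → L1-HIT  vc=[3]
14: 0x2d (blk 11, set 1) → L1-HIT  vc=[3]
15: 0x2c (blk 11, set 1) → L1-HIT  vc=[3]

OUTCOME = L1-HIT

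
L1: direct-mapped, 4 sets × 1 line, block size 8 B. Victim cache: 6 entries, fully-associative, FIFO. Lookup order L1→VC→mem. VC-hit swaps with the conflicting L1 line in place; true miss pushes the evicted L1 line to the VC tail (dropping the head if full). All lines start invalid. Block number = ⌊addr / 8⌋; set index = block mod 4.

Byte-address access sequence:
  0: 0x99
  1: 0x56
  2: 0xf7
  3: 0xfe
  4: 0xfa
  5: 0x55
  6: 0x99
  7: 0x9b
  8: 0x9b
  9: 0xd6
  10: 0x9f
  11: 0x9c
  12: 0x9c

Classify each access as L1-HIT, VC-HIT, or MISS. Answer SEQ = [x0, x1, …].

SEQ = [MISS, MISS, MISS, MISS, L1-HIT, VC-HIT, VC-HIT, L1-HIT, L1-HIT, MISS, L1-HIT, L1-HIT, L1-HIT]

  [0] addr=0x99 blk=19 s=3: MISS | VC []
  [1] addr=0x56 blk=10 s=2: MISS | VC []
  [2] addr=0xf7 blk=30 s=2: MISS | VC [10]
  [3] addr=0xfe blk=31 s=3: MISS | VC [10, 19]
  [4] addr=0xfa blk=31 s=3: L1-HIT | VC [10, 19]
  [5] addr=0x55 blk=10 s=2: VC-HIT | VC [30, 19]
  [6] addr=0x99 blk=19 s=3: VC-HIT | VC [30, 31]
  [7] addr=0x9b blk=19 s=3: L1-HIT | VC [30, 31]
  [8] addr=0x9b blk=19 s=3: L1-HIT | VC [30, 31]
  [9] addr=0xd6 blk=26 s=2: MISS | VC [30, 31, 10]
  [10] addr=0x9f blk=19 s=3: L1-HIT | VC [30, 31, 10]
  [11] addr=0x9c blk=19 s=3: L1-HIT | VC [30, 31, 10]
  [12] addr=0x9c blk=19 s=3: L1-HIT | VC [30, 31, 10]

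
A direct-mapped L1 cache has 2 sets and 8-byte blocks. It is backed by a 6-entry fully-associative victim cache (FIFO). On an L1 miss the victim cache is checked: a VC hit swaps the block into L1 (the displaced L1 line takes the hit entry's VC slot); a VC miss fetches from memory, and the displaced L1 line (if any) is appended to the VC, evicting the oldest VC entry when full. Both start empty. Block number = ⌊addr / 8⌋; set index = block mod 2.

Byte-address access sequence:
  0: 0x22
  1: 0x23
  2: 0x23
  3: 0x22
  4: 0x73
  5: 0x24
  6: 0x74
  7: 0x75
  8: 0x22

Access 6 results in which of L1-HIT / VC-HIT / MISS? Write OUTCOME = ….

0: 0x22 (blk 4, set 0) → MISS  vc=[]
1: 0x23 (blk 4, set 0) → L1-HIT  vc=[]
2: 0x23 (blk 4, set 0) → L1-HIT  vc=[]
3: 0x22 (blk 4, set 0) → L1-HIT  vc=[]
4: 0x73 (blk 14, set 0) → MISS  vc=[4]
5: 0x24 (blk 4, set 0) → VC-HIT  vc=[14]
6: 0x74 (blk 14, set 0) → VC-HIT  vc=[4]
7: 0x75 (blk 14, set 0) → L1-HIT  vc=[4]
8: 0x22 (blk 4, set 0) → VC-HIT  vc=[14]

OUTCOME = VC-HIT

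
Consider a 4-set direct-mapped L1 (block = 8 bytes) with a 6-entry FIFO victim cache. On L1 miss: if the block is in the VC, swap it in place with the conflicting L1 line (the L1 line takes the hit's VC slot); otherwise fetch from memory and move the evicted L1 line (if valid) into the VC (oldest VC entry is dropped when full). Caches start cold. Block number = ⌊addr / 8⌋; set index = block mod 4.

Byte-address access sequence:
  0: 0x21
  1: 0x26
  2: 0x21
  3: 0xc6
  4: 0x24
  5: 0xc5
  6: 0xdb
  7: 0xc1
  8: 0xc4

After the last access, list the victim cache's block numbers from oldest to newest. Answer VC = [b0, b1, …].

0: 0x21 (blk 4, set 0) → MISS  vc=[]
1: 0x26 (blk 4, set 0) → L1-HIT  vc=[]
2: 0x21 (blk 4, set 0) → L1-HIT  vc=[]
3: 0xc6 (blk 24, set 0) → MISS  vc=[4]
4: 0x24 (blk 4, set 0) → VC-HIT  vc=[24]
5: 0xc5 (blk 24, set 0) → VC-HIT  vc=[4]
6: 0xdb (blk 27, set 3) → MISS  vc=[4]
7: 0xc1 (blk 24, set 0) → L1-HIT  vc=[4]
8: 0xc4 (blk 24, set 0) → L1-HIT  vc=[4]

VC = [4]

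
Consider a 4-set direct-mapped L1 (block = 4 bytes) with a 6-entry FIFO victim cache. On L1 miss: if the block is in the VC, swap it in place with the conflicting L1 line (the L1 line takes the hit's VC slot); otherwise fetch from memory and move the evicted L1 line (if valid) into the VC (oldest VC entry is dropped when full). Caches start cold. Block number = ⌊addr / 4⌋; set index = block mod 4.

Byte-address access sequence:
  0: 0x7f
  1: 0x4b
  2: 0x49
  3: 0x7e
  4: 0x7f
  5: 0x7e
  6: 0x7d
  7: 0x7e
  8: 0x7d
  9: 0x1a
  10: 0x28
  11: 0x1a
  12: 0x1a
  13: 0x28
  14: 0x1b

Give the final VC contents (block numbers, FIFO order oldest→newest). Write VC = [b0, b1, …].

  [0] addr=0x7f blk=31 s=3: MISS | VC []
  [1] addr=0x4b blk=18 s=2: MISS | VC []
  [2] addr=0x49 blk=18 s=2: L1-HIT | VC []
  [3] addr=0x7e blk=31 s=3: L1-HIT | VC []
  [4] addr=0x7f blk=31 s=3: L1-HIT | VC []
  [5] addr=0x7e blk=31 s=3: L1-HIT | VC []
  [6] addr=0x7d blk=31 s=3: L1-HIT | VC []
  [7] addr=0x7e blk=31 s=3: L1-HIT | VC []
  [8] addr=0x7d blk=31 s=3: L1-HIT | VC []
  [9] addr=0x1a blk=6 s=2: MISS | VC [18]
  [10] addr=0x28 blk=10 s=2: MISS | VC [18, 6]
  [11] addr=0x1a blk=6 s=2: VC-HIT | VC [18, 10]
  [12] addr=0x1a blk=6 s=2: L1-HIT | VC [18, 10]
  [13] addr=0x28 blk=10 s=2: VC-HIT | VC [18, 6]
  [14] addr=0x1b blk=6 s=2: VC-HIT | VC [18, 10]

VC = [18, 10]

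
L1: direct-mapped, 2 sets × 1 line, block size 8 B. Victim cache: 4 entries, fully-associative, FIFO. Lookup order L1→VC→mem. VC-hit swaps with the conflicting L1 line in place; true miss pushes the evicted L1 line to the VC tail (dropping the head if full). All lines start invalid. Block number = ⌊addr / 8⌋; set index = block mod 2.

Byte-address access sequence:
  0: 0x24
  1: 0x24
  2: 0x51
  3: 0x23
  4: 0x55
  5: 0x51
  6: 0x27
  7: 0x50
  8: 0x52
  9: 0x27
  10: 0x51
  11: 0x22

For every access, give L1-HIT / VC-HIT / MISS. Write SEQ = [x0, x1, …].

  [0] addr=0x24 blk=4 s=0: MISS | VC []
  [1] addr=0x24 blk=4 s=0: L1-HIT | VC []
  [2] addr=0x51 blk=10 s=0: MISS | VC [4]
  [3] addr=0x23 blk=4 s=0: VC-HIT | VC [10]
  [4] addr=0x55 blk=10 s=0: VC-HIT | VC [4]
  [5] addr=0x51 blk=10 s=0: L1-HIT | VC [4]
  [6] addr=0x27 blk=4 s=0: VC-HIT | VC [10]
  [7] addr=0x50 blk=10 s=0: VC-HIT | VC [4]
  [8] addr=0x52 blk=10 s=0: L1-HIT | VC [4]
  [9] addr=0x27 blk=4 s=0: VC-HIT | VC [10]
  [10] addr=0x51 blk=10 s=0: VC-HIT | VC [4]
  [11] addr=0x22 blk=4 s=0: VC-HIT | VC [10]

SEQ = [MISS, L1-HIT, MISS, VC-HIT, VC-HIT, L1-HIT, VC-HIT, VC-HIT, L1-HIT, VC-HIT, VC-HIT, VC-HIT]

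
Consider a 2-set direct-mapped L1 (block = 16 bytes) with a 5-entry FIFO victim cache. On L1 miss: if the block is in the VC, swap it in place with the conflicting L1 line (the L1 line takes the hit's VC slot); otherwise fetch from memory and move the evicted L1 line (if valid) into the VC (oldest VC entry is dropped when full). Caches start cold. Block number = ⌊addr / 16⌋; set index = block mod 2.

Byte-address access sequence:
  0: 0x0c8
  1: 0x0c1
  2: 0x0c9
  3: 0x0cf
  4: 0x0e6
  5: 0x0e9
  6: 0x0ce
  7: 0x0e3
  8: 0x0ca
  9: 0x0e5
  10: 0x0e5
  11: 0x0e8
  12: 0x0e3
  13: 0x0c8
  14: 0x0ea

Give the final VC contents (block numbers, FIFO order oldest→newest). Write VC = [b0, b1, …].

  [0] addr=0xc8 blk=12 s=0: MISS | VC []
  [1] addr=0xc1 blk=12 s=0: L1-HIT | VC []
  [2] addr=0xc9 blk=12 s=0: L1-HIT | VC []
  [3] addr=0xcf blk=12 s=0: L1-HIT | VC []
  [4] addr=0xe6 blk=14 s=0: MISS | VC [12]
  [5] addr=0xe9 blk=14 s=0: L1-HIT | VC [12]
  [6] addr=0xce blk=12 s=0: VC-HIT | VC [14]
  [7] addr=0xe3 blk=14 s=0: VC-HIT | VC [12]
  [8] addr=0xca blk=12 s=0: VC-HIT | VC [14]
  [9] addr=0xe5 blk=14 s=0: VC-HIT | VC [12]
  [10] addr=0xe5 blk=14 s=0: L1-HIT | VC [12]
  [11] addr=0xe8 blk=14 s=0: L1-HIT | VC [12]
  [12] addr=0xe3 blk=14 s=0: L1-HIT | VC [12]
  [13] addr=0xc8 blk=12 s=0: VC-HIT | VC [14]
  [14] addr=0xea blk=14 s=0: VC-HIT | VC [12]

VC = [12]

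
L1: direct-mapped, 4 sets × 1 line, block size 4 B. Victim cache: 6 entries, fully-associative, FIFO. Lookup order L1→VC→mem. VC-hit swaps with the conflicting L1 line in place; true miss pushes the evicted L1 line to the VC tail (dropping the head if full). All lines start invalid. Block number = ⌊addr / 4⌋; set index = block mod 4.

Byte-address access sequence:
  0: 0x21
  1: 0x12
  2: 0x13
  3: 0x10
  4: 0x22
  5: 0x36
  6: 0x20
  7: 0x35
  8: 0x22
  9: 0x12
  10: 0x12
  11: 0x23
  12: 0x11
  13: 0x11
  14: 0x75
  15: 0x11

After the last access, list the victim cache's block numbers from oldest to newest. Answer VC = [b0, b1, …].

VC = [8, 13]

#0 0x21→b8/s0 MISS; vc=[]
#1 0x12→b4/s0 MISS; vc=[8]
#2 0x13→b4/s0 L1-HIT; vc=[8]
#3 0x10→b4/s0 L1-HIT; vc=[8]
#4 0x22→b8/s0 VC-HIT; vc=[4]
#5 0x36→b13/s1 MISS; vc=[4]
#6 0x20→b8/s0 L1-HIT; vc=[4]
#7 0x35→b13/s1 L1-HIT; vc=[4]
#8 0x22→b8/s0 L1-HIT; vc=[4]
#9 0x12→b4/s0 VC-HIT; vc=[8]
#10 0x12→b4/s0 L1-HIT; vc=[8]
#11 0x23→b8/s0 VC-HIT; vc=[4]
#12 0x11→b4/s0 VC-HIT; vc=[8]
#13 0x11→b4/s0 L1-HIT; vc=[8]
#14 0x75→b29/s1 MISS; vc=[8,13]
#15 0x11→b4/s0 L1-HIT; vc=[8,13]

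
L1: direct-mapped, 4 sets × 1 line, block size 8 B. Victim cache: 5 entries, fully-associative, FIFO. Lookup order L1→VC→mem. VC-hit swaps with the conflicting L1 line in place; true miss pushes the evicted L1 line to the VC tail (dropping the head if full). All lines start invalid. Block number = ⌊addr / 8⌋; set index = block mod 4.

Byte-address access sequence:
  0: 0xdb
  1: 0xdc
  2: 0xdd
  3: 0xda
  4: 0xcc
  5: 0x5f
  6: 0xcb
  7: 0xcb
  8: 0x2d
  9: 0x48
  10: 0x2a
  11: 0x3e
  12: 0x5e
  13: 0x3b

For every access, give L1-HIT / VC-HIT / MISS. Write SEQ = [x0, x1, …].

#0 0xdb→b27/s3 MISS; vc=[]
#1 0xdc→b27/s3 L1-HIT; vc=[]
#2 0xdd→b27/s3 L1-HIT; vc=[]
#3 0xda→b27/s3 L1-HIT; vc=[]
#4 0xcc→b25/s1 MISS; vc=[]
#5 0x5f→b11/s3 MISS; vc=[27]
#6 0xcb→b25/s1 L1-HIT; vc=[27]
#7 0xcb→b25/s1 L1-HIT; vc=[27]
#8 0x2d→b5/s1 MISS; vc=[27,25]
#9 0x48→b9/s1 MISS; vc=[27,25,5]
#10 0x2a→b5/s1 VC-HIT; vc=[27,25,9]
#11 0x3e→b7/s3 MISS; vc=[27,25,9,11]
#12 0x5e→b11/s3 VC-HIT; vc=[27,25,9,7]
#13 0x3b→b7/s3 VC-HIT; vc=[27,25,9,11]

SEQ = [MISS, L1-HIT, L1-HIT, L1-HIT, MISS, MISS, L1-HIT, L1-HIT, MISS, MISS, VC-HIT, MISS, VC-HIT, VC-HIT]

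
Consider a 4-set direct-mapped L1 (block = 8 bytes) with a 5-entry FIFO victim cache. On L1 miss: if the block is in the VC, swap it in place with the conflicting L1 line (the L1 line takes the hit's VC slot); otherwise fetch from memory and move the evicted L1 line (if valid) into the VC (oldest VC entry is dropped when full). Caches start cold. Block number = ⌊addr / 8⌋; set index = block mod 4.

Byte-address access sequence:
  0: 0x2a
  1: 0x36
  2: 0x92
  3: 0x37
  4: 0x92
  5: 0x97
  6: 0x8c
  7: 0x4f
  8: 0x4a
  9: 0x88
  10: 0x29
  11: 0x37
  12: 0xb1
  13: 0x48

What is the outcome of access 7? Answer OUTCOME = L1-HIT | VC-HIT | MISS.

#0 0x2a→b5/s1 MISS; vc=[]
#1 0x36→b6/s2 MISS; vc=[]
#2 0x92→b18/s2 MISS; vc=[6]
#3 0x37→b6/s2 VC-HIT; vc=[18]
#4 0x92→b18/s2 VC-HIT; vc=[6]
#5 0x97→b18/s2 L1-HIT; vc=[6]
#6 0x8c→b17/s1 MISS; vc=[6,5]
#7 0x4f→b9/s1 MISS; vc=[6,5,17]
#8 0x4a→b9/s1 L1-HIT; vc=[6,5,17]
#9 0x88→b17/s1 VC-HIT; vc=[6,5,9]
#10 0x29→b5/s1 VC-HIT; vc=[6,17,9]
#11 0x37→b6/s2 VC-HIT; vc=[18,17,9]
#12 0xb1→b22/s2 MISS; vc=[18,17,9,6]
#13 0x48→b9/s1 VC-HIT; vc=[18,17,5,6]

OUTCOME = MISS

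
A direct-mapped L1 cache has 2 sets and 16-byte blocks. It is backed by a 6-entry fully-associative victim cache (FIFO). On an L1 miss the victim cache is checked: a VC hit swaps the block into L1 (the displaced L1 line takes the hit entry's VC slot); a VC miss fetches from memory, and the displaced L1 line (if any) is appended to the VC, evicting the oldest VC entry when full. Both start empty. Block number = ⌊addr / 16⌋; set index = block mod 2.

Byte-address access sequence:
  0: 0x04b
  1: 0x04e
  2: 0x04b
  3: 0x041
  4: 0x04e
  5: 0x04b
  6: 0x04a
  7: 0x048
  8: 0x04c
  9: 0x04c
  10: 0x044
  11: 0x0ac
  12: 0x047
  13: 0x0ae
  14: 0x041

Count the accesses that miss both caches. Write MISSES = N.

  [0] addr=0x4b blk=4 s=0: MISS | VC []
  [1] addr=0x4e blk=4 s=0: L1-HIT | VC []
  [2] addr=0x4b blk=4 s=0: L1-HIT | VC []
  [3] addr=0x41 blk=4 s=0: L1-HIT | VC []
  [4] addr=0x4e blk=4 s=0: L1-HIT | VC []
  [5] addr=0x4b blk=4 s=0: L1-HIT | VC []
  [6] addr=0x4a blk=4 s=0: L1-HIT | VC []
  [7] addr=0x48 blk=4 s=0: L1-HIT | VC []
  [8] addr=0x4c blk=4 s=0: L1-HIT | VC []
  [9] addr=0x4c blk=4 s=0: L1-HIT | VC []
  [10] addr=0x44 blk=4 s=0: L1-HIT | VC []
  [11] addr=0xac blk=10 s=0: MISS | VC [4]
  [12] addr=0x47 blk=4 s=0: VC-HIT | VC [10]
  [13] addr=0xae blk=10 s=0: VC-HIT | VC [4]
  [14] addr=0x41 blk=4 s=0: VC-HIT | VC [10]

MISSES = 2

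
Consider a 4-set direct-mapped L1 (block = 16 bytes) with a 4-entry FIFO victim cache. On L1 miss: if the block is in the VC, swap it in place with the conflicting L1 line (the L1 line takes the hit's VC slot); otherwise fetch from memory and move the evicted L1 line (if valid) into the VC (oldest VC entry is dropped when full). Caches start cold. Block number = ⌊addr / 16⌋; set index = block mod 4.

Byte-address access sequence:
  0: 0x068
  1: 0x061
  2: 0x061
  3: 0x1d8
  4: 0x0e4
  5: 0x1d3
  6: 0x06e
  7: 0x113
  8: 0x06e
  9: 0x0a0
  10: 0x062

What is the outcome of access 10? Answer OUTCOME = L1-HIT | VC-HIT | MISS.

OUTCOME = VC-HIT

  [0] addr=0x68 blk=6 s=2: MISS | VC []
  [1] addr=0x61 blk=6 s=2: L1-HIT | VC []
  [2] addr=0x61 blk=6 s=2: L1-HIT | VC []
  [3] addr=0x1d8 blk=29 s=1: MISS | VC []
  [4] addr=0xe4 blk=14 s=2: MISS | VC [6]
  [5] addr=0x1d3 blk=29 s=1: L1-HIT | VC [6]
  [6] addr=0x6e blk=6 s=2: VC-HIT | VC [14]
  [7] addr=0x113 blk=17 s=1: MISS | VC [14, 29]
  [8] addr=0x6e blk=6 s=2: L1-HIT | VC [14, 29]
  [9] addr=0xa0 blk=10 s=2: MISS | VC [14, 29, 6]
  [10] addr=0x62 blk=6 s=2: VC-HIT | VC [14, 29, 10]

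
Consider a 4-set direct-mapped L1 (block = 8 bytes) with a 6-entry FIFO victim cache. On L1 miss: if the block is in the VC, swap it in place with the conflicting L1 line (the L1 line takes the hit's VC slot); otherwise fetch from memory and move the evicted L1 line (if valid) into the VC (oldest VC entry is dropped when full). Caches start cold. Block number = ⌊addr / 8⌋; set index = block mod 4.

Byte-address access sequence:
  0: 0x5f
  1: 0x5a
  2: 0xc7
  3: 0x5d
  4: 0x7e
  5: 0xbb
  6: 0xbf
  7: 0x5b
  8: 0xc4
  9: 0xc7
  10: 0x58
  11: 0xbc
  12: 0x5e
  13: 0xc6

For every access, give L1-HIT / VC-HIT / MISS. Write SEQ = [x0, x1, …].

0: 0x5f (blk 11, set 3) → MISS  vc=[]
1: 0x5a (blk 11, set 3) → L1-HIT  vc=[]
2: 0xc7 (blk 24, set 0) → MISS  vc=[]
3: 0x5d (blk 11, set 3) → L1-HIT  vc=[]
4: 0x7e (blk 15, set 3) → MISS  vc=[11]
5: 0xbb (blk 23, set 3) → MISS  vc=[11, 15]
6: 0xbf (blk 23, set 3) → L1-HIT  vc=[11, 15]
7: 0x5b (blk 11, set 3) → VC-HIT  vc=[23, 15]
8: 0xc4 (blk 24, set 0) → L1-HIT  vc=[23, 15]
9: 0xc7 (blk 24, set 0) → L1-HIT  vc=[23, 15]
10: 0x58 (blk 11, set 3) → L1-HIT  vc=[23, 15]
11: 0xbc (blk 23, set 3) → VC-HIT  vc=[11, 15]
12: 0x5e (blk 11, set 3) → VC-HIT  vc=[23, 15]
13: 0xc6 (blk 24, set 0) → L1-HIT  vc=[23, 15]

SEQ = [MISS, L1-HIT, MISS, L1-HIT, MISS, MISS, L1-HIT, VC-HIT, L1-HIT, L1-HIT, L1-HIT, VC-HIT, VC-HIT, L1-HIT]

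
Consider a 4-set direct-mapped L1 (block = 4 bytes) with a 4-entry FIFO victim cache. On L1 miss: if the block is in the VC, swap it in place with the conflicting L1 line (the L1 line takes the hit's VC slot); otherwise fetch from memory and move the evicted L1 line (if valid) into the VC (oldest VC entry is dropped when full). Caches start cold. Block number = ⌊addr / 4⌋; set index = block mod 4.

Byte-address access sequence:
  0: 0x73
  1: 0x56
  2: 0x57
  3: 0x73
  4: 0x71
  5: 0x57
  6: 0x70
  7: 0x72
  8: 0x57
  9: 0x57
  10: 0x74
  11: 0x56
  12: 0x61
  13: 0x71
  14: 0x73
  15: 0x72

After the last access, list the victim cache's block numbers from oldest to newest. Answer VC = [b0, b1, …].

VC = [29, 24]

  [0] addr=0x73 blk=28 s=0: MISS | VC []
  [1] addr=0x56 blk=21 s=1: MISS | VC []
  [2] addr=0x57 blk=21 s=1: L1-HIT | VC []
  [3] addr=0x73 blk=28 s=0: L1-HIT | VC []
  [4] addr=0x71 blk=28 s=0: L1-HIT | VC []
  [5] addr=0x57 blk=21 s=1: L1-HIT | VC []
  [6] addr=0x70 blk=28 s=0: L1-HIT | VC []
  [7] addr=0x72 blk=28 s=0: L1-HIT | VC []
  [8] addr=0x57 blk=21 s=1: L1-HIT | VC []
  [9] addr=0x57 blk=21 s=1: L1-HIT | VC []
  [10] addr=0x74 blk=29 s=1: MISS | VC [21]
  [11] addr=0x56 blk=21 s=1: VC-HIT | VC [29]
  [12] addr=0x61 blk=24 s=0: MISS | VC [29, 28]
  [13] addr=0x71 blk=28 s=0: VC-HIT | VC [29, 24]
  [14] addr=0x73 blk=28 s=0: L1-HIT | VC [29, 24]
  [15] addr=0x72 blk=28 s=0: L1-HIT | VC [29, 24]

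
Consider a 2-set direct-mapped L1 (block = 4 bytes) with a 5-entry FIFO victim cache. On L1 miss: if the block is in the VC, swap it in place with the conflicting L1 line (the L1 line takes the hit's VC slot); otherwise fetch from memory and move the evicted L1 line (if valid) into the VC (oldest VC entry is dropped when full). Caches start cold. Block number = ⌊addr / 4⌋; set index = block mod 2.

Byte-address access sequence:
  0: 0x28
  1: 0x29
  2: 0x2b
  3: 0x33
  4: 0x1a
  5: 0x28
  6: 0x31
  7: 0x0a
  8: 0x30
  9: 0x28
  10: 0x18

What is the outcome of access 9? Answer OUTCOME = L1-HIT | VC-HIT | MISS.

OUTCOME = VC-HIT

0: 0x28 (blk 10, set 0) → MISS  vc=[]
1: 0x29 (blk 10, set 0) → L1-HIT  vc=[]
2: 0x2b (blk 10, set 0) → L1-HIT  vc=[]
3: 0x33 (blk 12, set 0) → MISS  vc=[10]
4: 0x1a (blk 6, set 0) → MISS  vc=[10, 12]
5: 0x28 (blk 10, set 0) → VC-HIT  vc=[6, 12]
6: 0x31 (blk 12, set 0) → VC-HIT  vc=[6, 10]
7: 0xa (blk 2, set 0) → MISS  vc=[6, 10, 12]
8: 0x30 (blk 12, set 0) → VC-HIT  vc=[6, 10, 2]
9: 0x28 (blk 10, set 0) → VC-HIT  vc=[6, 12, 2]
10: 0x18 (blk 6, set 0) → VC-HIT  vc=[10, 12, 2]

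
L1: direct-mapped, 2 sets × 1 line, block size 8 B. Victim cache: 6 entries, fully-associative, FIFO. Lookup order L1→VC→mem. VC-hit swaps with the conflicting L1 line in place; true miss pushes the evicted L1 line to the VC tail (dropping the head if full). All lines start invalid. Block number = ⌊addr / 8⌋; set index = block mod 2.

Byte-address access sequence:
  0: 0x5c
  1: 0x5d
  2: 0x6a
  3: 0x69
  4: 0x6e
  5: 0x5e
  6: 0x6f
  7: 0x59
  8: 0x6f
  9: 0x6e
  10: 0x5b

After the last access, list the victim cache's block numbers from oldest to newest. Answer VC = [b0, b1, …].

#0 0x5c→b11/s1 MISS; vc=[]
#1 0x5d→b11/s1 L1-HIT; vc=[]
#2 0x6a→b13/s1 MISS; vc=[11]
#3 0x69→b13/s1 L1-HIT; vc=[11]
#4 0x6e→b13/s1 L1-HIT; vc=[11]
#5 0x5e→b11/s1 VC-HIT; vc=[13]
#6 0x6f→b13/s1 VC-HIT; vc=[11]
#7 0x59→b11/s1 VC-HIT; vc=[13]
#8 0x6f→b13/s1 VC-HIT; vc=[11]
#9 0x6e→b13/s1 L1-HIT; vc=[11]
#10 0x5b→b11/s1 VC-HIT; vc=[13]

VC = [13]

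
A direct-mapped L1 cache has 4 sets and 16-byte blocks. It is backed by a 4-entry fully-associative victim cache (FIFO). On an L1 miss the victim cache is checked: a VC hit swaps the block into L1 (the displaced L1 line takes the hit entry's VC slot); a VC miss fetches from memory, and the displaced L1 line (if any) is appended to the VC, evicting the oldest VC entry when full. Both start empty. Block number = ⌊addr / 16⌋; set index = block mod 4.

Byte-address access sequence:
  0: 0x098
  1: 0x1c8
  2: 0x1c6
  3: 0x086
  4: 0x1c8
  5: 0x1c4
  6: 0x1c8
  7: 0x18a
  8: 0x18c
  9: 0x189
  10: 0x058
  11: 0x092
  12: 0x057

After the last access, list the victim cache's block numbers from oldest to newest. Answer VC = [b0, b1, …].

0: 0x98 (blk 9, set 1) → MISS  vc=[]
1: 0x1c8 (blk 28, set 0) → MISS  vc=[]
2: 0x1c6 (blk 28, set 0) → L1-HIT  vc=[]
3: 0x86 (blk 8, set 0) → MISS  vc=[28]
4: 0x1c8 (blk 28, set 0) → VC-HIT  vc=[8]
5: 0x1c4 (blk 28, set 0) → L1-HIT  vc=[8]
6: 0x1c8 (blk 28, set 0) → L1-HIT  vc=[8]
7: 0x18a (blk 24, set 0) → MISS  vc=[8, 28]
8: 0x18c (blk 24, set 0) → L1-HIT  vc=[8, 28]
9: 0x189 (blk 24, set 0) → L1-HIT  vc=[8, 28]
10: 0x58 (blk 5, set 1) → MISS  vc=[8, 28, 9]
11: 0x92 (blk 9, set 1) → VC-HIT  vc=[8, 28, 5]
12: 0x57 (blk 5, set 1) → VC-HIT  vc=[8, 28, 9]

VC = [8, 28, 9]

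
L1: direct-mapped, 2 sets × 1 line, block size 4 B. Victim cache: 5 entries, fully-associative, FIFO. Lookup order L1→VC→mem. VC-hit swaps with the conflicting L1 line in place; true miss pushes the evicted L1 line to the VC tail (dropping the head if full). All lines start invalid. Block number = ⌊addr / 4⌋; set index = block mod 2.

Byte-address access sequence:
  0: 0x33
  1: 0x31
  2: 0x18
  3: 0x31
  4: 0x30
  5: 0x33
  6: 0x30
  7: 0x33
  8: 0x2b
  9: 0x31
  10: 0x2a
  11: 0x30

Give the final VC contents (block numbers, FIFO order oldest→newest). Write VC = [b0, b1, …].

#0 0x33→b12/s0 MISS; vc=[]
#1 0x31→b12/s0 L1-HIT; vc=[]
#2 0x18→b6/s0 MISS; vc=[12]
#3 0x31→b12/s0 VC-HIT; vc=[6]
#4 0x30→b12/s0 L1-HIT; vc=[6]
#5 0x33→b12/s0 L1-HIT; vc=[6]
#6 0x30→b12/s0 L1-HIT; vc=[6]
#7 0x33→b12/s0 L1-HIT; vc=[6]
#8 0x2b→b10/s0 MISS; vc=[6,12]
#9 0x31→b12/s0 VC-HIT; vc=[6,10]
#10 0x2a→b10/s0 VC-HIT; vc=[6,12]
#11 0x30→b12/s0 VC-HIT; vc=[6,10]

VC = [6, 10]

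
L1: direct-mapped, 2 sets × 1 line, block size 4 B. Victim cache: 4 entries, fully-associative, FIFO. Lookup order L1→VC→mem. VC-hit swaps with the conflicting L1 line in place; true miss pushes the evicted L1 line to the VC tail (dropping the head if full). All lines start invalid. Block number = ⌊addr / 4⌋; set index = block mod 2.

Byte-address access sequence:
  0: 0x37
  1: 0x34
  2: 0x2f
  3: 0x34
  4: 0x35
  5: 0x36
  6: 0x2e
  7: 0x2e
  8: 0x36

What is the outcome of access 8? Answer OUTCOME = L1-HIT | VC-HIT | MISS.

0: 0x37 (blk 13, set 1) → MISS  vc=[]
1: 0x34 (blk 13, set 1) → L1-HIT  vc=[]
2: 0x2f (blk 11, set 1) → MISS  vc=[13]
3: 0x34 (blk 13, set 1) → VC-HIT  vc=[11]
4: 0x35 (blk 13, set 1) → L1-HIT  vc=[11]
5: 0x36 (blk 13, set 1) → L1-HIT  vc=[11]
6: 0x2e (blk 11, set 1) → VC-HIT  vc=[13]
7: 0x2e (blk 11, set 1) → L1-HIT  vc=[13]
8: 0x36 (blk 13, set 1) → VC-HIT  vc=[11]

OUTCOME = VC-HIT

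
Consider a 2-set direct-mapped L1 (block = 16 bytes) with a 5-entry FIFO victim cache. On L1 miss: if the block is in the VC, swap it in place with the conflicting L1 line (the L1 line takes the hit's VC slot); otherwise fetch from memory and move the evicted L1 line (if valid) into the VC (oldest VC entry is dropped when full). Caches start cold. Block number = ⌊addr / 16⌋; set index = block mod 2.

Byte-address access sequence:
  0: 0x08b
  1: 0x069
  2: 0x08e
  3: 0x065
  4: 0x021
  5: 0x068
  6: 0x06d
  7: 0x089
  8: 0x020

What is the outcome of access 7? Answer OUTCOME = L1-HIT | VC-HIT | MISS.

OUTCOME = VC-HIT

0: 0x8b (blk 8, set 0) → MISS  vc=[]
1: 0x69 (blk 6, set 0) → MISS  vc=[8]
2: 0x8e (blk 8, set 0) → VC-HIT  vc=[6]
3: 0x65 (blk 6, set 0) → VC-HIT  vc=[8]
4: 0x21 (blk 2, set 0) → MISS  vc=[8, 6]
5: 0x68 (blk 6, set 0) → VC-HIT  vc=[8, 2]
6: 0x6d (blk 6, set 0) → L1-HIT  vc=[8, 2]
7: 0x89 (blk 8, set 0) → VC-HIT  vc=[6, 2]
8: 0x20 (blk 2, set 0) → VC-HIT  vc=[6, 8]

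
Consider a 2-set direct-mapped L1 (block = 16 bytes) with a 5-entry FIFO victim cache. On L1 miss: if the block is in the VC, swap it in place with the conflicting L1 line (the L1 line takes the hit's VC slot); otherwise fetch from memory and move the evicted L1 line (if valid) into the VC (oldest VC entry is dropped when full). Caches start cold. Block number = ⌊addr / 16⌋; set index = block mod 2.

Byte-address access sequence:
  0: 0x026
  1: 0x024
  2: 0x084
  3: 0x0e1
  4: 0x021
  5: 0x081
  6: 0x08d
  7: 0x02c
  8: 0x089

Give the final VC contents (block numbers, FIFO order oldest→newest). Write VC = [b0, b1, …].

#0 0x26→b2/s0 MISS; vc=[]
#1 0x24→b2/s0 L1-HIT; vc=[]
#2 0x84→b8/s0 MISS; vc=[2]
#3 0xe1→b14/s0 MISS; vc=[2,8]
#4 0x21→b2/s0 VC-HIT; vc=[14,8]
#5 0x81→b8/s0 VC-HIT; vc=[14,2]
#6 0x8d→b8/s0 L1-HIT; vc=[14,2]
#7 0x2c→b2/s0 VC-HIT; vc=[14,8]
#8 0x89→b8/s0 VC-HIT; vc=[14,2]

VC = [14, 2]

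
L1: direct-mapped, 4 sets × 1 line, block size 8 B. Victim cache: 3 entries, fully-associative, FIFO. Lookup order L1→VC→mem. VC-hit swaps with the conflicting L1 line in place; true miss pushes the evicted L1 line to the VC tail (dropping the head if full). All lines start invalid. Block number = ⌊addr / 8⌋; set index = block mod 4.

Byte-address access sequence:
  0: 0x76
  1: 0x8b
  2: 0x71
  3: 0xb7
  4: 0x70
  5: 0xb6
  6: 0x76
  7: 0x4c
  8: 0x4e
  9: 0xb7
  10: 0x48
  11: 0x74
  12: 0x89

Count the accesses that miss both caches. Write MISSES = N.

MISSES = 4

  [0] addr=0x76 blk=14 s=2: MISS | VC []
  [1] addr=0x8b blk=17 s=1: MISS | VC []
  [2] addr=0x71 blk=14 s=2: L1-HIT | VC []
  [3] addr=0xb7 blk=22 s=2: MISS | VC [14]
  [4] addr=0x70 blk=14 s=2: VC-HIT | VC [22]
  [5] addr=0xb6 blk=22 s=2: VC-HIT | VC [14]
  [6] addr=0x76 blk=14 s=2: VC-HIT | VC [22]
  [7] addr=0x4c blk=9 s=1: MISS | VC [22, 17]
  [8] addr=0x4e blk=9 s=1: L1-HIT | VC [22, 17]
  [9] addr=0xb7 blk=22 s=2: VC-HIT | VC [14, 17]
  [10] addr=0x48 blk=9 s=1: L1-HIT | VC [14, 17]
  [11] addr=0x74 blk=14 s=2: VC-HIT | VC [22, 17]
  [12] addr=0x89 blk=17 s=1: VC-HIT | VC [22, 9]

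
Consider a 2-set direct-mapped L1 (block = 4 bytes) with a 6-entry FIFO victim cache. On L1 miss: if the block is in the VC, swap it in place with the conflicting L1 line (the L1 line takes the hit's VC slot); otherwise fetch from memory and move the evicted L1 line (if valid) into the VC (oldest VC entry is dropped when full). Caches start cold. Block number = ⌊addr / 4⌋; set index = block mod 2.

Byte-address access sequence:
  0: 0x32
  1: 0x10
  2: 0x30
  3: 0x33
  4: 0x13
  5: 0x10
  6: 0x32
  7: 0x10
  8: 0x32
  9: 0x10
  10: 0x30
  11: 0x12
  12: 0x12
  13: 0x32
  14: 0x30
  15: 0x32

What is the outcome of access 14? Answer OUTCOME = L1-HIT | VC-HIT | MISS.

OUTCOME = L1-HIT

0: 0x32 (blk 12, set 0) → MISS  vc=[]
1: 0x10 (blk 4, set 0) → MISS  vc=[12]
2: 0x30 (blk 12, set 0) → VC-HIT  vc=[4]
3: 0x33 (blk 12, set 0) → L1-HIT  vc=[4]
4: 0x13 (blk 4, set 0) → VC-HIT  vc=[12]
5: 0x10 (blk 4, set 0) → L1-HIT  vc=[12]
6: 0x32 (blk 12, set 0) → VC-HIT  vc=[4]
7: 0x10 (blk 4, set 0) → VC-HIT  vc=[12]
8: 0x32 (blk 12, set 0) → VC-HIT  vc=[4]
9: 0x10 (blk 4, set 0) → VC-HIT  vc=[12]
10: 0x30 (blk 12, set 0) → VC-HIT  vc=[4]
11: 0x12 (blk 4, set 0) → VC-HIT  vc=[12]
12: 0x12 (blk 4, set 0) → L1-HIT  vc=[12]
13: 0x32 (blk 12, set 0) → VC-HIT  vc=[4]
14: 0x30 (blk 12, set 0) → L1-HIT  vc=[4]
15: 0x32 (blk 12, set 0) → L1-HIT  vc=[4]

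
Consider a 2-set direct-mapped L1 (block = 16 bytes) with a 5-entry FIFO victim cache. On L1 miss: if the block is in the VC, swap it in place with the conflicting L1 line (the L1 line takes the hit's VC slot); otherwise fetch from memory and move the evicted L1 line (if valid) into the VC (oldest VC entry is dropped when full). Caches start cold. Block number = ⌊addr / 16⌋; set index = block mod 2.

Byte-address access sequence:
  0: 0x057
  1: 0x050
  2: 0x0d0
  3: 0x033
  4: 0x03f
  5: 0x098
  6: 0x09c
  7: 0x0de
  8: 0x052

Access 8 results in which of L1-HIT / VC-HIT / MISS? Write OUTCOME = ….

0: 0x57 (blk 5, set 1) → MISS  vc=[]
1: 0x50 (blk 5, set 1) → L1-HIT  vc=[]
2: 0xd0 (blk 13, set 1) → MISS  vc=[5]
3: 0x33 (blk 3, set 1) → MISS  vc=[5, 13]
4: 0x3f (blk 3, set 1) → L1-HIT  vc=[5, 13]
5: 0x98 (blk 9, set 1) → MISS  vc=[5, 13, 3]
6: 0x9c (blk 9, set 1) → L1-HIT  vc=[5, 13, 3]
7: 0xde (blk 13, set 1) → VC-HIT  vc=[5, 9, 3]
8: 0x52 (blk 5, set 1) → VC-HIT  vc=[13, 9, 3]

OUTCOME = VC-HIT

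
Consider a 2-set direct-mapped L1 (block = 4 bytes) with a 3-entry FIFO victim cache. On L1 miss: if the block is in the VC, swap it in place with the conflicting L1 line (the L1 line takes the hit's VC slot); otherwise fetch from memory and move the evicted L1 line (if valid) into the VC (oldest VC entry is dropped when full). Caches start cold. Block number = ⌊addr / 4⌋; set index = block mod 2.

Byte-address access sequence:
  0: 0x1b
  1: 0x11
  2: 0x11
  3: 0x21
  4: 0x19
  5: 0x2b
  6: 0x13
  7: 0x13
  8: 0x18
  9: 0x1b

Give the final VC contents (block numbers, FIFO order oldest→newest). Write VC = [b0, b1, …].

VC = [8, 10, 4]

  [0] addr=0x1b blk=6 s=0: MISS | VC []
  [1] addr=0x11 blk=4 s=0: MISS | VC [6]
  [2] addr=0x11 blk=4 s=0: L1-HIT | VC [6]
  [3] addr=0x21 blk=8 s=0: MISS | VC [6, 4]
  [4] addr=0x19 blk=6 s=0: VC-HIT | VC [8, 4]
  [5] addr=0x2b blk=10 s=0: MISS | VC [8, 4, 6]
  [6] addr=0x13 blk=4 s=0: VC-HIT | VC [8, 10, 6]
  [7] addr=0x13 blk=4 s=0: L1-HIT | VC [8, 10, 6]
  [8] addr=0x18 blk=6 s=0: VC-HIT | VC [8, 10, 4]
  [9] addr=0x1b blk=6 s=0: L1-HIT | VC [8, 10, 4]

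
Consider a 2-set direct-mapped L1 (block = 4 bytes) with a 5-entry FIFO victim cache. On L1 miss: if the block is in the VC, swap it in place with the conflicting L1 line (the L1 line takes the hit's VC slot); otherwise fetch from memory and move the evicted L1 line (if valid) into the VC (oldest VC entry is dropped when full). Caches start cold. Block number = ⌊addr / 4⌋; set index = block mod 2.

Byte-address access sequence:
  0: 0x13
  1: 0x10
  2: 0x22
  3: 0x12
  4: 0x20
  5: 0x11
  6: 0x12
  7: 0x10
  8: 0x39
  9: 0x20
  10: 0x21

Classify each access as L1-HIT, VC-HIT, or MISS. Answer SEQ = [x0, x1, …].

SEQ = [MISS, L1-HIT, MISS, VC-HIT, VC-HIT, VC-HIT, L1-HIT, L1-HIT, MISS, VC-HIT, L1-HIT]

#0 0x13→b4/s0 MISS; vc=[]
#1 0x10→b4/s0 L1-HIT; vc=[]
#2 0x22→b8/s0 MISS; vc=[4]
#3 0x12→b4/s0 VC-HIT; vc=[8]
#4 0x20→b8/s0 VC-HIT; vc=[4]
#5 0x11→b4/s0 VC-HIT; vc=[8]
#6 0x12→b4/s0 L1-HIT; vc=[8]
#7 0x10→b4/s0 L1-HIT; vc=[8]
#8 0x39→b14/s0 MISS; vc=[8,4]
#9 0x20→b8/s0 VC-HIT; vc=[14,4]
#10 0x21→b8/s0 L1-HIT; vc=[14,4]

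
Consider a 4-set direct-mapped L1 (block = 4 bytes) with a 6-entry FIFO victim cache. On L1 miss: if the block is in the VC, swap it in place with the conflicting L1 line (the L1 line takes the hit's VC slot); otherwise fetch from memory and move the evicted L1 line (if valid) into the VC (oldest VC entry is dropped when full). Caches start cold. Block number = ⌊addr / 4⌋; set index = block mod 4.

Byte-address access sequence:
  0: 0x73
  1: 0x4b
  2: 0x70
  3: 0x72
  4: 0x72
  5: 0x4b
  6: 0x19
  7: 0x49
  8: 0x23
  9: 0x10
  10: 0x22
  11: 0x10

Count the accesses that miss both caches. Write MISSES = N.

MISSES = 5

0: 0x73 (blk 28, set 0) → MISS  vc=[]
1: 0x4b (blk 18, set 2) → MISS  vc=[]
2: 0x70 (blk 28, set 0) → L1-HIT  vc=[]
3: 0x72 (blk 28, set 0) → L1-HIT  vc=[]
4: 0x72 (blk 28, set 0) → L1-HIT  vc=[]
5: 0x4b (blk 18, set 2) → L1-HIT  vc=[]
6: 0x19 (blk 6, set 2) → MISS  vc=[18]
7: 0x49 (blk 18, set 2) → VC-HIT  vc=[6]
8: 0x23 (blk 8, set 0) → MISS  vc=[6, 28]
9: 0x10 (blk 4, set 0) → MISS  vc=[6, 28, 8]
10: 0x22 (blk 8, set 0) → VC-HIT  vc=[6, 28, 4]
11: 0x10 (blk 4, set 0) → VC-HIT  vc=[6, 28, 8]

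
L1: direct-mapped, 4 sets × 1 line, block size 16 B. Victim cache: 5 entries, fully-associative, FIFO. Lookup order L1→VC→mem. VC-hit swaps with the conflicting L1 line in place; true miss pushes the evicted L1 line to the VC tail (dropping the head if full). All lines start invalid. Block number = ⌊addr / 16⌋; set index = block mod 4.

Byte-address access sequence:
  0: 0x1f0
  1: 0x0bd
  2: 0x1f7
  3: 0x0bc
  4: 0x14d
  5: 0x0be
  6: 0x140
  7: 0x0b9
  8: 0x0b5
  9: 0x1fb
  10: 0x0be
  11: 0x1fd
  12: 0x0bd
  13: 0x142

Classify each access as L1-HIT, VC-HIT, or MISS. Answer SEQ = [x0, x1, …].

SEQ = [MISS, MISS, VC-HIT, VC-HIT, MISS, L1-HIT, L1-HIT, L1-HIT, L1-HIT, VC-HIT, VC-HIT, VC-HIT, VC-HIT, L1-HIT]

  [0] addr=0x1f0 blk=31 s=3: MISS | VC []
  [1] addr=0xbd blk=11 s=3: MISS | VC [31]
  [2] addr=0x1f7 blk=31 s=3: VC-HIT | VC [11]
  [3] addr=0xbc blk=11 s=3: VC-HIT | VC [31]
  [4] addr=0x14d blk=20 s=0: MISS | VC [31]
  [5] addr=0xbe blk=11 s=3: L1-HIT | VC [31]
  [6] addr=0x140 blk=20 s=0: L1-HIT | VC [31]
  [7] addr=0xb9 blk=11 s=3: L1-HIT | VC [31]
  [8] addr=0xb5 blk=11 s=3: L1-HIT | VC [31]
  [9] addr=0x1fb blk=31 s=3: VC-HIT | VC [11]
  [10] addr=0xbe blk=11 s=3: VC-HIT | VC [31]
  [11] addr=0x1fd blk=31 s=3: VC-HIT | VC [11]
  [12] addr=0xbd blk=11 s=3: VC-HIT | VC [31]
  [13] addr=0x142 blk=20 s=0: L1-HIT | VC [31]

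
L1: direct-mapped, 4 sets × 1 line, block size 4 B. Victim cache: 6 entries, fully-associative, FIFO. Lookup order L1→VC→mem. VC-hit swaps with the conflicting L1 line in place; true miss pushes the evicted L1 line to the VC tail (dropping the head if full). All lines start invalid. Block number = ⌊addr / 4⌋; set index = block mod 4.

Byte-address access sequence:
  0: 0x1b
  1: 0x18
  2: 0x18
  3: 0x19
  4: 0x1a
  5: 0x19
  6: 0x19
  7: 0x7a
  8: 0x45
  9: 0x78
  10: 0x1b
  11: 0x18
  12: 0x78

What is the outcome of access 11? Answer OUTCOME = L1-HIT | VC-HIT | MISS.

OUTCOME = L1-HIT

0: 0x1b (blk 6, set 2) → MISS  vc=[]
1: 0x18 (blk 6, set 2) → L1-HIT  vc=[]
2: 0x18 (blk 6, set 2) → L1-HIT  vc=[]
3: 0x19 (blk 6, set 2) → L1-HIT  vc=[]
4: 0x1a (blk 6, set 2) → L1-HIT  vc=[]
5: 0x19 (blk 6, set 2) → L1-HIT  vc=[]
6: 0x19 (blk 6, set 2) → L1-HIT  vc=[]
7: 0x7a (blk 30, set 2) → MISS  vc=[6]
8: 0x45 (blk 17, set 1) → MISS  vc=[6]
9: 0x78 (blk 30, set 2) → L1-HIT  vc=[6]
10: 0x1b (blk 6, set 2) → VC-HIT  vc=[30]
11: 0x18 (blk 6, set 2) → L1-HIT  vc=[30]
12: 0x78 (blk 30, set 2) → VC-HIT  vc=[6]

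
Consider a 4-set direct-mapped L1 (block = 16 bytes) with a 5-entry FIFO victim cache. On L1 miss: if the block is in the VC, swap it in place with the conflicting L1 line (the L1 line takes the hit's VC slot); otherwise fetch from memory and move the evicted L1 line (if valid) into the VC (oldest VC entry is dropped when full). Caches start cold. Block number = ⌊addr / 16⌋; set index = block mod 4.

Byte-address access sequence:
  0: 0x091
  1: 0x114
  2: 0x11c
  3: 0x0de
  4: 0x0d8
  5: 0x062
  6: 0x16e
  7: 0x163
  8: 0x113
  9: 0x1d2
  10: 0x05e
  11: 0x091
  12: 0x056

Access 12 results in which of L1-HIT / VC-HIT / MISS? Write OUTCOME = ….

  [0] addr=0x91 blk=9 s=1: MISS | VC []
  [1] addr=0x114 blk=17 s=1: MISS | VC [9]
  [2] addr=0x11c blk=17 s=1: L1-HIT | VC [9]
  [3] addr=0xde blk=13 s=1: MISS | VC [9, 17]
  [4] addr=0xd8 blk=13 s=1: L1-HIT | VC [9, 17]
  [5] addr=0x62 blk=6 s=2: MISS | VC [9, 17]
  [6] addr=0x16e blk=22 s=2: MISS | VC [9, 17, 6]
  [7] addr=0x163 blk=22 s=2: L1-HIT | VC [9, 17, 6]
  [8] addr=0x113 blk=17 s=1: VC-HIT | VC [9, 13, 6]
  [9] addr=0x1d2 blk=29 s=1: MISS | VC [9, 13, 6, 17]
  [10] addr=0x5e blk=5 s=1: MISS | VC [9, 13, 6, 17, 29]
  [11] addr=0x91 blk=9 s=1: VC-HIT | VC [5, 13, 6, 17, 29]
  [12] addr=0x56 blk=5 s=1: VC-HIT | VC [9, 13, 6, 17, 29]

OUTCOME = VC-HIT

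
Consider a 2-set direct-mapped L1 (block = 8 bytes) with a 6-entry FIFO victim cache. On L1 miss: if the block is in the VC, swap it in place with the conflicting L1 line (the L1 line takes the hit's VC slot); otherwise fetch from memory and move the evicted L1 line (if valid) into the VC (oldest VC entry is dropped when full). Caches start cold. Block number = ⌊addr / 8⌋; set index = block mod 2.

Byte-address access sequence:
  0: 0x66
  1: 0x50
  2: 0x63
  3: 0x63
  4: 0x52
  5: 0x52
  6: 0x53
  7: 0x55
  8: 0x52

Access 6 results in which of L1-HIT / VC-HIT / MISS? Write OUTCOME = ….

OUTCOME = L1-HIT

  [0] addr=0x66 blk=12 s=0: MISS | VC []
  [1] addr=0x50 blk=10 s=0: MISS | VC [12]
  [2] addr=0x63 blk=12 s=0: VC-HIT | VC [10]
  [3] addr=0x63 blk=12 s=0: L1-HIT | VC [10]
  [4] addr=0x52 blk=10 s=0: VC-HIT | VC [12]
  [5] addr=0x52 blk=10 s=0: L1-HIT | VC [12]
  [6] addr=0x53 blk=10 s=0: L1-HIT | VC [12]
  [7] addr=0x55 blk=10 s=0: L1-HIT | VC [12]
  [8] addr=0x52 blk=10 s=0: L1-HIT | VC [12]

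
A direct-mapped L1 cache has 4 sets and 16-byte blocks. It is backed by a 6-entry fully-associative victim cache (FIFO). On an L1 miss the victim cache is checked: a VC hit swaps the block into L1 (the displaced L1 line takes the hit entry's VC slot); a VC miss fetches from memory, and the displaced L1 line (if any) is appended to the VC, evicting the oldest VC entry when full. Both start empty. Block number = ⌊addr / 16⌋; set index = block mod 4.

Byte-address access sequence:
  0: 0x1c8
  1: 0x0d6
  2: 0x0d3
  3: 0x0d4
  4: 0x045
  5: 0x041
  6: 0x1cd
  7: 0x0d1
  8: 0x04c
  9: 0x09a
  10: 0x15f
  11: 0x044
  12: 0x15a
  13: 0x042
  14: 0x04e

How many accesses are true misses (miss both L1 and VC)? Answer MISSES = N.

MISSES = 5

  [0] addr=0x1c8 blk=28 s=0: MISS | VC []
  [1] addr=0xd6 blk=13 s=1: MISS | VC []
  [2] addr=0xd3 blk=13 s=1: L1-HIT | VC []
  [3] addr=0xd4 blk=13 s=1: L1-HIT | VC []
  [4] addr=0x45 blk=4 s=0: MISS | VC [28]
  [5] addr=0x41 blk=4 s=0: L1-HIT | VC [28]
  [6] addr=0x1cd blk=28 s=0: VC-HIT | VC [4]
  [7] addr=0xd1 blk=13 s=1: L1-HIT | VC [4]
  [8] addr=0x4c blk=4 s=0: VC-HIT | VC [28]
  [9] addr=0x9a blk=9 s=1: MISS | VC [28, 13]
  [10] addr=0x15f blk=21 s=1: MISS | VC [28, 13, 9]
  [11] addr=0x44 blk=4 s=0: L1-HIT | VC [28, 13, 9]
  [12] addr=0x15a blk=21 s=1: L1-HIT | VC [28, 13, 9]
  [13] addr=0x42 blk=4 s=0: L1-HIT | VC [28, 13, 9]
  [14] addr=0x4e blk=4 s=0: L1-HIT | VC [28, 13, 9]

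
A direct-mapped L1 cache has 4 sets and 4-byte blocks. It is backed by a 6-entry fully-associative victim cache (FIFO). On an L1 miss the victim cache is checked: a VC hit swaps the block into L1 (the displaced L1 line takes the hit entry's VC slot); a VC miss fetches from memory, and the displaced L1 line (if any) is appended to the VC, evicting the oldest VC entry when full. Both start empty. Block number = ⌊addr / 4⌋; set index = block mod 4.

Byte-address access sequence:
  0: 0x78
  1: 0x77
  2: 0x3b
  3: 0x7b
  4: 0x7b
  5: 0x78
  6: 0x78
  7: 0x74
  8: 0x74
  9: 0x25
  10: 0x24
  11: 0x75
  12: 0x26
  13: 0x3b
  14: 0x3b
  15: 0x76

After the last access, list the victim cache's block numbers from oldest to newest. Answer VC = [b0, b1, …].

VC = [30, 9]

  [0] addr=0x78 blk=30 s=2: MISS | VC []
  [1] addr=0x77 blk=29 s=1: MISS | VC []
  [2] addr=0x3b blk=14 s=2: MISS | VC [30]
  [3] addr=0x7b blk=30 s=2: VC-HIT | VC [14]
  [4] addr=0x7b blk=30 s=2: L1-HIT | VC [14]
  [5] addr=0x78 blk=30 s=2: L1-HIT | VC [14]
  [6] addr=0x78 blk=30 s=2: L1-HIT | VC [14]
  [7] addr=0x74 blk=29 s=1: L1-HIT | VC [14]
  [8] addr=0x74 blk=29 s=1: L1-HIT | VC [14]
  [9] addr=0x25 blk=9 s=1: MISS | VC [14, 29]
  [10] addr=0x24 blk=9 s=1: L1-HIT | VC [14, 29]
  [11] addr=0x75 blk=29 s=1: VC-HIT | VC [14, 9]
  [12] addr=0x26 blk=9 s=1: VC-HIT | VC [14, 29]
  [13] addr=0x3b blk=14 s=2: VC-HIT | VC [30, 29]
  [14] addr=0x3b blk=14 s=2: L1-HIT | VC [30, 29]
  [15] addr=0x76 blk=29 s=1: VC-HIT | VC [30, 9]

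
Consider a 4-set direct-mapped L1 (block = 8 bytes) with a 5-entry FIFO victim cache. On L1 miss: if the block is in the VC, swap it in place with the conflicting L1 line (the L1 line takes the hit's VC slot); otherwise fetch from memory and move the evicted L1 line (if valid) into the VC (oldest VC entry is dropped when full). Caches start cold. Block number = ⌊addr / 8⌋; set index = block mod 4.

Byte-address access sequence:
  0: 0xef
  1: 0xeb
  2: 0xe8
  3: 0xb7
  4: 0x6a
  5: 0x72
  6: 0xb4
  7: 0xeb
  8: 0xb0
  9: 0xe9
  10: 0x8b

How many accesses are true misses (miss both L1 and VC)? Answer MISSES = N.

0: 0xef (blk 29, set 1) → MISS  vc=[]
1: 0xeb (blk 29, set 1) → L1-HIT  vc=[]
2: 0xe8 (blk 29, set 1) → L1-HIT  vc=[]
3: 0xb7 (blk 22, set 2) → MISS  vc=[]
4: 0x6a (blk 13, set 1) → MISS  vc=[29]
5: 0x72 (blk 14, set 2) → MISS  vc=[29, 22]
6: 0xb4 (blk 22, set 2) → VC-HIT  vc=[29, 14]
7: 0xeb (blk 29, set 1) → VC-HIT  vc=[13, 14]
8: 0xb0 (blk 22, set 2) → L1-HIT  vc=[13, 14]
9: 0xe9 (blk 29, set 1) → L1-HIT  vc=[13, 14]
10: 0x8b (blk 17, set 1) → MISS  vc=[13, 14, 29]

MISSES = 5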